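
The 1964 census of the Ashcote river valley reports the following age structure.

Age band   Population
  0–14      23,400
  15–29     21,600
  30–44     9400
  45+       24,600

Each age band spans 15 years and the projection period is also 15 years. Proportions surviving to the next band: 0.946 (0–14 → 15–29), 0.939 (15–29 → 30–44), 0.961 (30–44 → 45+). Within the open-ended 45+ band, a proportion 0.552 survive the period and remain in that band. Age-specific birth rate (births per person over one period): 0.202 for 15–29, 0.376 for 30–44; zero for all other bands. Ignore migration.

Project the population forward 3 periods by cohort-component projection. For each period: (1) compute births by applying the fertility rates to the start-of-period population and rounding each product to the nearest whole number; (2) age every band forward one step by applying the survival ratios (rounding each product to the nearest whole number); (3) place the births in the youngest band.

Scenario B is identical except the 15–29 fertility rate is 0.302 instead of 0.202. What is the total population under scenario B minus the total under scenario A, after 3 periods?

After projecting period 1:
Births: 21600 × 0.202 = 4363  |  9400 × 0.376 = 3534 — total 7897
15–29: 23400 × 0.946 = 22136
30–44: 21600 × 0.939 = 20282
45+: 9400 × 0.961 + 24600 × 0.552 = 9033 + 13579 = 22612
Population now: 0–14=7897, 15–29=22136, 30–44=20282, 45+=22612
After projecting period 2:
Births: 22136 × 0.202 = 4471  |  20282 × 0.376 = 7626 — total 12097
15–29: 7897 × 0.946 = 7471
30–44: 22136 × 0.939 = 20786
45+: 20282 × 0.961 + 22612 × 0.552 = 19491 + 12482 = 31973
Population now: 0–14=12097, 15–29=7471, 30–44=20786, 45+=31973
After projecting period 3:
Births: 7471 × 0.202 = 1509  |  20786 × 0.376 = 7816 — total 9325
15–29: 12097 × 0.946 = 11444
30–44: 7471 × 0.939 = 7015
45+: 20786 × 0.961 + 31973 × 0.552 = 19975 + 17649 = 37624
Population now: 0–14=9325, 15–29=11444, 30–44=7015, 45+=37624
Scenario A total after 3 periods: 65408
Scenario B projection —
After projecting period 1:
Births: 21600 × 0.302 = 6523  |  9400 × 0.376 = 3534 — total 10057
15–29: 23400 × 0.946 = 22136
30–44: 21600 × 0.939 = 20282
45+: 9400 × 0.961 + 24600 × 0.552 = 9033 + 13579 = 22612
Population now: 0–14=10057, 15–29=22136, 30–44=20282, 45+=22612
After projecting period 2:
Births: 22136 × 0.302 = 6685  |  20282 × 0.376 = 7626 — total 14311
15–29: 10057 × 0.946 = 9514
30–44: 22136 × 0.939 = 20786
45+: 20282 × 0.961 + 22612 × 0.552 = 19491 + 12482 = 31973
Population now: 0–14=14311, 15–29=9514, 30–44=20786, 45+=31973
After projecting period 3:
Births: 9514 × 0.302 = 2873  |  20786 × 0.376 = 7816 — total 10689
15–29: 14311 × 0.946 = 13538
30–44: 9514 × 0.939 = 8934
45+: 20786 × 0.961 + 31973 × 0.552 = 19975 + 17649 = 37624
Population now: 0–14=10689, 15–29=13538, 30–44=8934, 45+=37624
Scenario B total after 3 periods: 70785
Difference B − A = 70785 − 65408 = 5377

5377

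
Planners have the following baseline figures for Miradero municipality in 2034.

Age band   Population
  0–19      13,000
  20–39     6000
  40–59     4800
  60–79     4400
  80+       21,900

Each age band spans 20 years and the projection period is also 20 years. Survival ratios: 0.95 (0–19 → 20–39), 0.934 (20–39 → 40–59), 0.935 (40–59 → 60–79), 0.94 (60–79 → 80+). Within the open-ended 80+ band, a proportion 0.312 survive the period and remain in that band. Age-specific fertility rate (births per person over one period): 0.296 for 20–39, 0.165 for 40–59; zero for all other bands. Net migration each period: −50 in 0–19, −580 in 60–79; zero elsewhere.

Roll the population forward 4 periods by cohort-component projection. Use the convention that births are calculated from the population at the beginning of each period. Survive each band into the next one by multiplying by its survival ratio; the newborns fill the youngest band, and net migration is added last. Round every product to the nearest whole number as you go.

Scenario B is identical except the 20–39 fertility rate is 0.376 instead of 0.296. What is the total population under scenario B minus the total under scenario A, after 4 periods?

Call the bands 1 to 5, youngest first.
— Period 1 —
Births: 6000 * 0.296 = 1776 ; 4800 * 0.165 = 792 ⇒ total 2568
Band 2: 13000 * 0.95 = 12350
Band 3: 6000 * 0.934 = 5604
Band 4: 4800 * 0.935 = 4488
Band 5: 4400 * 0.94 + 21900 * 0.312 = 4136 + 6833 = 10969
Net migration: Band 1 − 50 → 2518; Band 4 − 580 → 3908
→ [2518, 12350, 5604, 3908, 10969]
— Period 2 —
Births: 12350 * 0.296 = 3656 ; 5604 * 0.165 = 925 ⇒ total 4581
Band 2: 2518 * 0.95 = 2392
Band 3: 12350 * 0.934 = 11535
Band 4: 5604 * 0.935 = 5240
Band 5: 3908 * 0.94 + 10969 * 0.312 = 3674 + 3422 = 7096
Net migration: Band 1 − 50 → 4531; Band 4 − 580 → 4660
→ [4531, 2392, 11535, 4660, 7096]
— Period 3 —
Births: 2392 * 0.296 = 708 ; 11535 * 0.165 = 1903 ⇒ total 2611
Band 2: 4531 * 0.95 = 4304
Band 3: 2392 * 0.934 = 2234
Band 4: 11535 * 0.935 = 10785
Band 5: 4660 * 0.94 + 7096 * 0.312 = 4380 + 2214 = 6594
Net migration: Band 1 − 50 → 2561; Band 4 − 580 → 10205
→ [2561, 4304, 2234, 10205, 6594]
— Period 4 —
Births: 4304 * 0.296 = 1274 ; 2234 * 0.165 = 369 ⇒ total 1643
Band 2: 2561 * 0.95 = 2433
Band 3: 4304 * 0.934 = 4020
Band 4: 2234 * 0.935 = 2089
Band 5: 10205 * 0.94 + 6594 * 0.312 = 9593 + 2057 = 11650
Net migration: Band 1 − 50 → 1593; Band 4 − 580 → 1509
→ [1593, 2433, 4020, 1509, 11650]
Scenario A total after 4 periods: 21205
Scenario B projection —
— Period 1 —
Births: 6000 * 0.376 = 2256 ; 4800 * 0.165 = 792 ⇒ total 3048
Band 2: 13000 * 0.95 = 12350
Band 3: 6000 * 0.934 = 5604
Band 4: 4800 * 0.935 = 4488
Band 5: 4400 * 0.94 + 21900 * 0.312 = 4136 + 6833 = 10969
Net migration: Band 1 − 50 → 2998; Band 4 − 580 → 3908
→ [2998, 12350, 5604, 3908, 10969]
— Period 2 —
Births: 12350 * 0.376 = 4644 ; 5604 * 0.165 = 925 ⇒ total 5569
Band 2: 2998 * 0.95 = 2848
Band 3: 12350 * 0.934 = 11535
Band 4: 5604 * 0.935 = 5240
Band 5: 3908 * 0.94 + 10969 * 0.312 = 3674 + 3422 = 7096
Net migration: Band 1 − 50 → 5519; Band 4 − 580 → 4660
→ [5519, 2848, 11535, 4660, 7096]
— Period 3 —
Births: 2848 * 0.376 = 1071 ; 11535 * 0.165 = 1903 ⇒ total 2974
Band 2: 5519 * 0.95 = 5243
Band 3: 2848 * 0.934 = 2660
Band 4: 11535 * 0.935 = 10785
Band 5: 4660 * 0.94 + 7096 * 0.312 = 4380 + 2214 = 6594
Net migration: Band 1 − 50 → 2924; Band 4 − 580 → 10205
→ [2924, 5243, 2660, 10205, 6594]
— Period 4 —
Births: 5243 * 0.376 = 1971 ; 2660 * 0.165 = 439 ⇒ total 2410
Band 2: 2924 * 0.95 = 2778
Band 3: 5243 * 0.934 = 4897
Band 4: 2660 * 0.935 = 2487
Band 5: 10205 * 0.94 + 6594 * 0.312 = 9593 + 2057 = 11650
Net migration: Band 1 − 50 → 2360; Band 4 − 580 → 1907
→ [2360, 2778, 4897, 1907, 11650]
Scenario B total after 4 periods: 23592
Difference B − A = 23592 − 21205 = 2387

2387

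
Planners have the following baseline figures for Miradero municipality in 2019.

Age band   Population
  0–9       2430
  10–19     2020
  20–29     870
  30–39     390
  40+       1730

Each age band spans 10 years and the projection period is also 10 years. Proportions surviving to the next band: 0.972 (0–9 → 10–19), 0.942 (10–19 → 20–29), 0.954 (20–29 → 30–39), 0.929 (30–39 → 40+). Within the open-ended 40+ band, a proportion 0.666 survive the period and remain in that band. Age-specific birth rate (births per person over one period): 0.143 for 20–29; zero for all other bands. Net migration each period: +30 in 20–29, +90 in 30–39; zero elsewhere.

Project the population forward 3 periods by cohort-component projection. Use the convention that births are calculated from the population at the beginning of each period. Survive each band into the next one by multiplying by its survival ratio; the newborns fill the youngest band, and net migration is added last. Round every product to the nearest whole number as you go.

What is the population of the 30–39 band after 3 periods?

2241

[period 1]
Births: 870 * 0.143 = 124
10–19: 2430 * 0.972 = 2362
20–29: 2020 * 0.942 = 1903
30–39: 870 * 0.954 = 830
40+: 390 * 0.929 + 1730 * 0.666 = 362 + 1152 = 1514
Net migration: 20–29 + 30 → 1933; 30–39 + 90 → 920
Population now: 0–9=124, 10–19=2362, 20–29=1933, 30–39=920, 40+=1514
[period 2]
Births: 1933 * 0.143 = 276
10–19: 124 * 0.972 = 121
20–29: 2362 * 0.942 = 2225
30–39: 1933 * 0.954 = 1844
40+: 920 * 0.929 + 1514 * 0.666 = 855 + 1008 = 1863
Net migration: 20–29 + 30 → 2255; 30–39 + 90 → 1934
Population now: 0–9=276, 10–19=121, 20–29=2255, 30–39=1934, 40+=1863
[period 3]
Births: 2255 * 0.143 = 322
10–19: 276 * 0.972 = 268
20–29: 121 * 0.942 = 114
30–39: 2255 * 0.954 = 2151
40+: 1934 * 0.929 + 1863 * 0.666 = 1797 + 1241 = 3038
Net migration: 20–29 + 30 → 144; 30–39 + 90 → 2241
Population now: 0–9=322, 10–19=268, 20–29=144, 30–39=2241, 40+=3038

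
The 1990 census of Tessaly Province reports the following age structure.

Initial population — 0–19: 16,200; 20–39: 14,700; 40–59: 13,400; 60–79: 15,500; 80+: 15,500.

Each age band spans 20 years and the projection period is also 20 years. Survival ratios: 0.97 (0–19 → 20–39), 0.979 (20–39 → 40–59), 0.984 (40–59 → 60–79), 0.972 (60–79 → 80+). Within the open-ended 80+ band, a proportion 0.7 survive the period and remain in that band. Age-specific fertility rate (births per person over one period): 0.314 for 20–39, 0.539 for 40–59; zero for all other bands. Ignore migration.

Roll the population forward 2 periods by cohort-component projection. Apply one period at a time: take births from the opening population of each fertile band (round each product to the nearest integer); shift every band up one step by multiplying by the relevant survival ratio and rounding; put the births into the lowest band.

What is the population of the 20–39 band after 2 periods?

11484

Period 1:
Births: 14700 × 0.314 = 4616, 13400 × 0.539 = 7223 → total 11839
20–39: 16200 × 0.97 = 15714
40–59: 14700 × 0.979 = 14391
60–79: 13400 × 0.984 = 13186
80+: 15500 × 0.972 + 15500 × 0.7 = 15066 + 10850 = 25916
Population now: 0–19=11839, 20–39=15714, 40–59=14391, 60–79=13186, 80+=25916
Period 2:
Births: 15714 × 0.314 = 4934, 14391 × 0.539 = 7757 → total 12691
20–39: 11839 × 0.97 = 11484
40–59: 15714 × 0.979 = 15384
60–79: 14391 × 0.984 = 14161
80+: 13186 × 0.972 + 25916 × 0.7 = 12817 + 18141 = 30958
Population now: 0–19=12691, 20–39=11484, 40–59=15384, 60–79=14161, 80+=30958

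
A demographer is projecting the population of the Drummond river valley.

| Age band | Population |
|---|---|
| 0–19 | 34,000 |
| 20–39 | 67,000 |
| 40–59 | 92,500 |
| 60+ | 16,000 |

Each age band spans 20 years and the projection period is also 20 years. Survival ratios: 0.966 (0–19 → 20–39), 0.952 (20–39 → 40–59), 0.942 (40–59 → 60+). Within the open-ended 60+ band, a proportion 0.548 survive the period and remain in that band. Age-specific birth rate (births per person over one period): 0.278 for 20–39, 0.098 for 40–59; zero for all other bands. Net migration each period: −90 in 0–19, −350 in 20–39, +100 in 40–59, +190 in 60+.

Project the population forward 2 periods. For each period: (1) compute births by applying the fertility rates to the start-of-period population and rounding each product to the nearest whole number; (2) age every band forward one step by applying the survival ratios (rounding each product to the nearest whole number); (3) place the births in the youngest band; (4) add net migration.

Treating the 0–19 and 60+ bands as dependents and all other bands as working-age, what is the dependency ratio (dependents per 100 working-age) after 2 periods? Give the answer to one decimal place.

Period 1:
Births: 67000 × 0.278 = 18626 ; 92500 × 0.098 = 9065 → 27691
20–39: 34000 × 0.966 = 32844
40–59: 67000 × 0.952 = 63784
60+: 92500 × 0.942 + 16000 × 0.548 = 87135 + 8768 = 95903
Net migration: 0–19 − 90 → 27601; 20–39 − 350 → 32494; 40–59 + 100 → 63884; 60+ + 190 → 96093
Giving 27601 / 32494 / 63884 / 96093.
Period 2:
Births: 32494 × 0.278 = 9033 ; 63884 × 0.098 = 6261 → 15294
20–39: 27601 × 0.966 = 26663
40–59: 32494 × 0.952 = 30934
60+: 63884 × 0.942 + 96093 × 0.548 = 60179 + 52659 = 112838
Net migration: 0–19 − 90 → 15204; 20–39 − 350 → 26313; 40–59 + 100 → 31034; 60+ + 190 → 113028
Giving 15204 / 26313 / 31034 / 113028.
Dependents (band 0–19 + band 60+) = 15204 + 113028 = 128232; working-age = 57347; ratio = 128232/57347 × 100 = 223.6

223.6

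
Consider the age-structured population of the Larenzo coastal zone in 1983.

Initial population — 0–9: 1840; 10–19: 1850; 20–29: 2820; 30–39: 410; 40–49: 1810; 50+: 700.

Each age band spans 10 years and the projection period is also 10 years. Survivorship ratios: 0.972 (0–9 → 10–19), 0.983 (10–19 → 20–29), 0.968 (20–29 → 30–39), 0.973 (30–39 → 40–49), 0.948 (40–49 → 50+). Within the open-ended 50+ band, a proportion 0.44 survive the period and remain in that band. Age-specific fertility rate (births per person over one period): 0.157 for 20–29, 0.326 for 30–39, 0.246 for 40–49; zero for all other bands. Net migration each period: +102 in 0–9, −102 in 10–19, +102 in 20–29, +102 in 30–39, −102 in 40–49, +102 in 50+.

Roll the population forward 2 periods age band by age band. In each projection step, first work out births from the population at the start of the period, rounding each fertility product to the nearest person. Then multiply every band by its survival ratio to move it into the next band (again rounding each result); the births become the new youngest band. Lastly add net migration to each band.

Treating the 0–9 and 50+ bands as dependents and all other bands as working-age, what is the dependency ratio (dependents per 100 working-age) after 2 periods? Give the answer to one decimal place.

36.9

Call the bands 1 to 6, youngest first.
Period 1.
Births: 2820 × 0.157 = 443 ; 410 × 0.326 = 134 ; 1810 × 0.246 = 445 — total 1022
Band 2: 1840 × 0.972 = 1788
Band 3: 1850 × 0.983 = 1819
Band 4: 2820 × 0.968 = 2730
Band 5: 410 × 0.973 = 399
Band 6: 1810 × 0.948 + 700 × 0.44 = 1716 + 308 = 2024
Net migration: Band 1 + 102 → 1124; Band 2 − 102 → 1686; Band 3 + 102 → 1921; Band 4 + 102 → 2832; Band 5 − 102 → 297; Band 6 + 102 → 2126
Population now: 0–9=1124, 10–19=1686, 20–29=1921, 30–39=2832, 40–49=297, 50+=2126
Period 2.
Births: 1921 × 0.157 = 302 ; 2832 × 0.326 = 923 ; 297 × 0.246 = 73 — total 1298
Band 2: 1124 × 0.972 = 1093
Band 3: 1686 × 0.983 = 1657
Band 4: 1921 × 0.968 = 1860
Band 5: 2832 × 0.973 = 2756
Band 6: 297 × 0.948 + 2126 × 0.44 = 282 + 935 = 1217
Net migration: Band 1 + 102 → 1400; Band 2 − 102 → 991; Band 3 + 102 → 1759; Band 4 + 102 → 1962; Band 5 − 102 → 2654; Band 6 + 102 → 1319
Population now: 0–9=1400, 10–19=991, 20–29=1759, 30–39=1962, 40–49=2654, 50+=1319
Dependents (band 0–9 + band 50+) = 1400 + 1319 = 2719; working-age = 7366; ratio = 2719/7366 × 100 = 36.9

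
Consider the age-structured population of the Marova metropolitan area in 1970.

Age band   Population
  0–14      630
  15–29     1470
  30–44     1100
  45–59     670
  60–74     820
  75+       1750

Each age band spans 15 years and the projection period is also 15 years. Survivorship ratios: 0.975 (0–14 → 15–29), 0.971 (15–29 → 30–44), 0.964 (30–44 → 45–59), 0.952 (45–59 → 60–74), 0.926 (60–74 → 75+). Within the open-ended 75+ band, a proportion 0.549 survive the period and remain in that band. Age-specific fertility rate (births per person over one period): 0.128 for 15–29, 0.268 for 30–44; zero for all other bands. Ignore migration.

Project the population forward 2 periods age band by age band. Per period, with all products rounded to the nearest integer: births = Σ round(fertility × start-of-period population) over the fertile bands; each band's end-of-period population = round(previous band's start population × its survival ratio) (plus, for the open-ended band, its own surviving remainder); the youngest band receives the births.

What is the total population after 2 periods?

[period 1]
Births: 1470 × 0.128 = 188 ; 1100 × 0.268 = 295 → 483
15–29: 630 × 0.975 = 614
30–44: 1470 × 0.971 = 1427
45–59: 1100 × 0.964 = 1060
60–74: 670 × 0.952 = 638
75+: 820 × 0.926 + 1750 × 0.549 = 759 + 961 = 1720
Population now: 0–14=483, 15–29=614, 30–44=1427, 45–59=1060, 60–74=638, 75+=1720
[period 2]
Births: 614 × 0.128 = 79 ; 1427 × 0.268 = 382 → 461
15–29: 483 × 0.975 = 471
30–44: 614 × 0.971 = 596
45–59: 1427 × 0.964 = 1376
60–74: 1060 × 0.952 = 1009
75+: 638 × 0.926 + 1720 × 0.549 = 591 + 944 = 1535
Population now: 0–14=461, 15–29=471, 30–44=596, 45–59=1376, 60–74=1009, 75+=1535
Total after period 2: 461 + 471 + 596 + 1376 + 1009 + 1535 = 5448

5448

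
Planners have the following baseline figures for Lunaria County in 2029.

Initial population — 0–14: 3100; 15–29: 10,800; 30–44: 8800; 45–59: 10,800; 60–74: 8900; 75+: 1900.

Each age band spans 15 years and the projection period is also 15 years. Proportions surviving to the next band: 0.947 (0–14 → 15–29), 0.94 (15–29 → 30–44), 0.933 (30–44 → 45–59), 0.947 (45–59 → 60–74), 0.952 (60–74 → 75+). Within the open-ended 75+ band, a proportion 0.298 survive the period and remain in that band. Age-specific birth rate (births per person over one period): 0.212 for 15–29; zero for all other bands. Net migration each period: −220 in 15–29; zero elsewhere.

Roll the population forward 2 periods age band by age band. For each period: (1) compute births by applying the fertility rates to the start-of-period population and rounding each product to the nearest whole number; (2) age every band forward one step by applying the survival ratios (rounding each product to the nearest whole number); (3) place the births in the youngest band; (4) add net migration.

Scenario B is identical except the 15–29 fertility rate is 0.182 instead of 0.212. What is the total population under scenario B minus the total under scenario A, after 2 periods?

-389

[period 1]
Births: 10800 × 0.212 = 2290
15–29: 3100 × 0.947 = 2936
30–44: 10800 × 0.94 = 10152
45–59: 8800 × 0.933 = 8210
60–74: 10800 × 0.947 = 10228
75+: 8900 × 0.952 + 1900 × 0.298 = 8473 + 566 = 9039
Net migration: 15–29 − 220 → 2716
→ [2290, 2716, 10152, 8210, 10228, 9039]
[period 2]
Births: 2716 × 0.212 = 576
15–29: 2290 × 0.947 = 2169
30–44: 2716 × 0.94 = 2553
45–59: 10152 × 0.933 = 9472
60–74: 8210 × 0.947 = 7775
75+: 10228 × 0.952 + 9039 × 0.298 = 9737 + 2694 = 12431
Net migration: 15–29 − 220 → 1949
→ [576, 1949, 2553, 9472, 7775, 12431]
Scenario A total after 2 periods: 34756
Scenario B projection —
[period 1]
Births: 10800 × 0.182 = 1966
15–29: 3100 × 0.947 = 2936
30–44: 10800 × 0.94 = 10152
45–59: 8800 × 0.933 = 8210
60–74: 10800 × 0.947 = 10228
75+: 8900 × 0.952 + 1900 × 0.298 = 8473 + 566 = 9039
Net migration: 15–29 − 220 → 2716
→ [1966, 2716, 10152, 8210, 10228, 9039]
[period 2]
Births: 2716 × 0.182 = 494
15–29: 1966 × 0.947 = 1862
30–44: 2716 × 0.94 = 2553
45–59: 10152 × 0.933 = 9472
60–74: 8210 × 0.947 = 7775
75+: 10228 × 0.952 + 9039 × 0.298 = 9737 + 2694 = 12431
Net migration: 15–29 − 220 → 1642
→ [494, 1642, 2553, 9472, 7775, 12431]
Scenario B total after 2 periods: 34367
Difference B − A = 34367 − 34756 = -389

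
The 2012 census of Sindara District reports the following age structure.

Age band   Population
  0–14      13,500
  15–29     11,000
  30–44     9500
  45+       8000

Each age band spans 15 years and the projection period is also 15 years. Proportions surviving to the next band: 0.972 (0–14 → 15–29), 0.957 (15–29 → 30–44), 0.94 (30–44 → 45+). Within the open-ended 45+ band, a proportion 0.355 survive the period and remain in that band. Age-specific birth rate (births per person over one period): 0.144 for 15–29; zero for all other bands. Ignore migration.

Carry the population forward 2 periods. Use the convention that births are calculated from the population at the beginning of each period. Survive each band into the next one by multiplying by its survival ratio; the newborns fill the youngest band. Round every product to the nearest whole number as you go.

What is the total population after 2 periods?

30061

Period 1.
Births: 11000 × 0.144 = 1584
15–29: 13500 × 0.972 = 13122
30–44: 11000 × 0.957 = 10527
45+: 9500 × 0.94 + 8000 × 0.355 = 8930 + 2840 = 11770
End of period: [1584, 13122, 10527, 11770]
Period 2.
Births: 13122 × 0.144 = 1890
15–29: 1584 × 0.972 = 1540
30–44: 13122 × 0.957 = 12558
45+: 10527 × 0.94 + 11770 × 0.355 = 9895 + 4178 = 14073
End of period: [1890, 1540, 12558, 14073]
Total after period 2: 1890 + 1540 + 12558 + 14073 = 30061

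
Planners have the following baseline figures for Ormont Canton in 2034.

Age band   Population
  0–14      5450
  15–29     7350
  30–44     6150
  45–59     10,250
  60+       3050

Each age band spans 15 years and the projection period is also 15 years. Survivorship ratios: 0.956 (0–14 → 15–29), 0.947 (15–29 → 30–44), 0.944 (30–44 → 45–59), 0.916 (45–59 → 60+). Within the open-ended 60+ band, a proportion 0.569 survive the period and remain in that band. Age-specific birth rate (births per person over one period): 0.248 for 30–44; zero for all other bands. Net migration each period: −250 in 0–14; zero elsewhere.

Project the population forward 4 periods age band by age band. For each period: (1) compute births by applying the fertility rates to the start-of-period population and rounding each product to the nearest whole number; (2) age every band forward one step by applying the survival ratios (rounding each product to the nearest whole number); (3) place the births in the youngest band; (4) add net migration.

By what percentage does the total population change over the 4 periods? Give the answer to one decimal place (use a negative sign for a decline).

-53.9

Numbering the bands 1..5 from youngest to oldest:
Period 1:
Births: 6150 × 0.248 = 1525
Band 2: 5450 × 0.956 = 5210
Band 3: 7350 × 0.947 = 6960
Band 4: 6150 × 0.944 = 5806
Band 5: 10250 × 0.916 + 3050 × 0.569 = 9389 + 1735 = 11124
Net migration: Band 1 − 250 → 1275
→ [1275, 5210, 6960, 5806, 11124]
Period 2:
Births: 6960 × 0.248 = 1726
Band 2: 1275 × 0.956 = 1219
Band 3: 5210 × 0.947 = 4934
Band 4: 6960 × 0.944 = 6570
Band 5: 5806 × 0.916 + 11124 × 0.569 = 5318 + 6330 = 11648
Net migration: Band 1 − 250 → 1476
→ [1476, 1219, 4934, 6570, 11648]
Period 3:
Births: 4934 × 0.248 = 1224
Band 2: 1476 × 0.956 = 1411
Band 3: 1219 × 0.947 = 1154
Band 4: 4934 × 0.944 = 4658
Band 5: 6570 × 0.916 + 11648 × 0.569 = 6018 + 6628 = 12646
Net migration: Band 1 − 250 → 974
→ [974, 1411, 1154, 4658, 12646]
Period 4:
Births: 1154 × 0.248 = 286
Band 2: 974 × 0.956 = 931
Band 3: 1411 × 0.947 = 1336
Band 4: 1154 × 0.944 = 1089
Band 5: 4658 × 0.916 + 12646 × 0.569 = 4267 + 7196 = 11463
Net migration: Band 1 − 250 → 36
→ [36, 931, 1336, 1089, 11463]
Total: 32250 → 14855; change = -17395; percentage change = -53.9%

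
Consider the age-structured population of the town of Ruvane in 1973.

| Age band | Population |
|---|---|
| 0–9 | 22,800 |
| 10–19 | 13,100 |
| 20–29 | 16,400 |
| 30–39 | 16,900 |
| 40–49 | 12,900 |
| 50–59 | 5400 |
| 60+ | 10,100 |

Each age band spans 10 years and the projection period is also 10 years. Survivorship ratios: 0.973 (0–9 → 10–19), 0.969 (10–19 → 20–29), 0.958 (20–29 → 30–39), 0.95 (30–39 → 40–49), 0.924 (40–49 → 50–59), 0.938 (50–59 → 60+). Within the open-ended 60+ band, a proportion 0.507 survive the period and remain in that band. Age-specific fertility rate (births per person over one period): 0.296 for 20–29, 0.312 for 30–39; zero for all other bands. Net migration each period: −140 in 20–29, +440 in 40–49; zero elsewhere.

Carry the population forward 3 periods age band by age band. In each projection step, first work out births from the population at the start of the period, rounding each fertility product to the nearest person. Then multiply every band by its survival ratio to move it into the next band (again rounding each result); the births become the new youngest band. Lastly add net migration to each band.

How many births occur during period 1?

10127

Numbering the groups 1..7 from youngest to oldest:
[period 1]
Births: 16400 × 0.296 = 4854  |  16900 × 0.312 = 5273 → total 10127
Group 2: 22800 × 0.973 = 22184
Group 3: 13100 × 0.969 = 12694
Group 4: 16400 × 0.958 = 15711
Group 5: 16900 × 0.95 = 16055
Group 6: 12900 × 0.924 = 11920
Group 7: 5400 × 0.938 + 10100 × 0.507 = 5065 + 5121 = 10186
Net migration: Group 3 − 140 → 12554; Group 5 + 440 → 16495
Giving 10127 / 22184 / 12554 / 15711 / 16495 / 11920 / 10186.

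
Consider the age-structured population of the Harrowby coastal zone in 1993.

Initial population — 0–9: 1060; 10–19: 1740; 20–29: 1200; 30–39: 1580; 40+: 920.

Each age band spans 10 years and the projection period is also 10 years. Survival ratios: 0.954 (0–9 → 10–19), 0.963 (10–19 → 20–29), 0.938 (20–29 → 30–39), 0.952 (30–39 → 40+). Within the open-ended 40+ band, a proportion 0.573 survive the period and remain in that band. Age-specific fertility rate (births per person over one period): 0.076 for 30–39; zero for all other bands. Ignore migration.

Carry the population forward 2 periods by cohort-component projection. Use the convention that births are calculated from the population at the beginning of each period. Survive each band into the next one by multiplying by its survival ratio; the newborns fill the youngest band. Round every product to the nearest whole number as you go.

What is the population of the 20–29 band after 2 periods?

974

Period 1:
Births: 1580 × 0.076 = 120
10–19: 1060 × 0.954 = 1011
20–29: 1740 × 0.963 = 1676
30–39: 1200 × 0.938 = 1126
40+: 1580 × 0.952 + 920 × 0.573 = 1504 + 527 = 2031
End of period: [120, 1011, 1676, 1126, 2031]
Period 2:
Births: 1126 × 0.076 = 86
10–19: 120 × 0.954 = 114
20–29: 1011 × 0.963 = 974
30–39: 1676 × 0.938 = 1572
40+: 1126 × 0.952 + 2031 × 0.573 = 1072 + 1164 = 2236
End of period: [86, 114, 974, 1572, 2236]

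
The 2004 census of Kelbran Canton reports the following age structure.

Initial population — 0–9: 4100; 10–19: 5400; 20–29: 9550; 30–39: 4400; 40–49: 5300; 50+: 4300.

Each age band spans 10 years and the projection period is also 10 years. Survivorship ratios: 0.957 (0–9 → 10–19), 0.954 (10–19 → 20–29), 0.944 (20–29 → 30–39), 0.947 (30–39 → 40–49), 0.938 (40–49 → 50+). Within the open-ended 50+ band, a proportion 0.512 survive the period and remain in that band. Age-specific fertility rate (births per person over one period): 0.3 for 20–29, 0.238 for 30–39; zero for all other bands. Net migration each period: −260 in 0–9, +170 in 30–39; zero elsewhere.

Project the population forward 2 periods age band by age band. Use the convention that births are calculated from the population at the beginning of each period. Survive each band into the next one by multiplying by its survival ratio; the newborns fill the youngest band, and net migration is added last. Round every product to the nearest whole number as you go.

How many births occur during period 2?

3732

Call the bands 1 to 6, youngest first.
After projecting period 1:
Births: 9550 × 0.3 = 2865 ; 4400 × 0.238 = 1047 → total 3912
Band 2: 4100 × 0.957 = 3924
Band 3: 5400 × 0.954 = 5152
Band 4: 9550 × 0.944 = 9015
Band 5: 4400 × 0.947 = 4167
Band 6: 5300 × 0.938 + 4300 × 0.512 = 4971 + 2202 = 7173
Net migration: Band 1 − 260 → 3652; Band 4 + 170 → 9185
→ [3652, 3924, 5152, 9185, 4167, 7173]
After projecting period 2:
Births: 5152 × 0.3 = 1546 ; 9185 × 0.238 = 2186 → total 3732
Band 2: 3652 × 0.957 = 3495
Band 3: 3924 × 0.954 = 3743
Band 4: 5152 × 0.944 = 4863
Band 5: 9185 × 0.947 = 8698
Band 6: 4167 × 0.938 + 7173 × 0.512 = 3909 + 3673 = 7582
Net migration: Band 1 − 260 → 3472; Band 4 + 170 → 5033
→ [3472, 3495, 3743, 5033, 8698, 7582]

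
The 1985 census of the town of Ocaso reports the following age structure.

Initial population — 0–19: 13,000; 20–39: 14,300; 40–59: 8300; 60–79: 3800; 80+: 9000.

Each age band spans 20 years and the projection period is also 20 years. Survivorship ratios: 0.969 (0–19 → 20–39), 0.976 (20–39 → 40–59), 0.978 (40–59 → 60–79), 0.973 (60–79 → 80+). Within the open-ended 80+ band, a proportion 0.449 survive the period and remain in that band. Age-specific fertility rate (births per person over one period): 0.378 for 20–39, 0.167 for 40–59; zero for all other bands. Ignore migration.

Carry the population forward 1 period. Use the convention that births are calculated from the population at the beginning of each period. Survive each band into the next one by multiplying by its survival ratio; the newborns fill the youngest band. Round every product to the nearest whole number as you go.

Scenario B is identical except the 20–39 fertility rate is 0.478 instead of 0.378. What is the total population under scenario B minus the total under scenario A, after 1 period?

After projecting period 1:
Births: 14300 * 0.378 = 5405  |  8300 * 0.167 = 1386 → 6791
20–39: 13000 * 0.969 = 12597
40–59: 14300 * 0.976 = 13957
60–79: 8300 * 0.978 = 8117
80+: 3800 * 0.973 + 9000 * 0.449 = 3697 + 4041 = 7738
Population now: 0–19=6791, 20–39=12597, 40–59=13957, 60–79=8117, 80+=7738
Scenario A total after 1 period: 49200
Scenario B projection —
After projecting period 1:
Births: 14300 * 0.478 = 6835  |  8300 * 0.167 = 1386 → 8221
20–39: 13000 * 0.969 = 12597
40–59: 14300 * 0.976 = 13957
60–79: 8300 * 0.978 = 8117
80+: 3800 * 0.973 + 9000 * 0.449 = 3697 + 4041 = 7738
Population now: 0–19=8221, 20–39=12597, 40–59=13957, 60–79=8117, 80+=7738
Scenario B total after 1 period: 50630
Difference B − A = 50630 − 49200 = 1430

1430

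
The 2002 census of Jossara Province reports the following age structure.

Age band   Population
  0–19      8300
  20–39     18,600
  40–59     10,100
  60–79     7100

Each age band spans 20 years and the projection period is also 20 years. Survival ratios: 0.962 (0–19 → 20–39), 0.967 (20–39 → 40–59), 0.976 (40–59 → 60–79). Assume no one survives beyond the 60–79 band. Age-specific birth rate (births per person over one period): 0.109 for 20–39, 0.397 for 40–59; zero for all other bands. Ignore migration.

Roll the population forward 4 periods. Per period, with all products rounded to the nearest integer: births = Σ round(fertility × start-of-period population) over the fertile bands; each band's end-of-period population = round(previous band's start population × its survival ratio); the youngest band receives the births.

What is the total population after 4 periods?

Numbering the groups 1..4 from youngest to oldest:
[period 1]
Births: 18600 × 0.109 = 2027, 10100 × 0.397 = 4010 → total 6037
Group 2: 8300 × 0.962 = 7985
Group 3: 18600 × 0.967 = 17986
Group 4: 10100 × 0.976 = 9858
End of period: [6037, 7985, 17986, 9858]
[period 2]
Births: 7985 × 0.109 = 870, 17986 × 0.397 = 7140 → total 8010
Group 2: 6037 × 0.962 = 5808
Group 3: 7985 × 0.967 = 7721
Group 4: 17986 × 0.976 = 17554
End of period: [8010, 5808, 7721, 17554]
[period 3]
Births: 5808 × 0.109 = 633, 7721 × 0.397 = 3065 → total 3698
Group 2: 8010 × 0.962 = 7706
Group 3: 5808 × 0.967 = 5616
Group 4: 7721 × 0.976 = 7536
End of period: [3698, 7706, 5616, 7536]
[period 4]
Births: 7706 × 0.109 = 840, 5616 × 0.397 = 2230 → total 3070
Group 2: 3698 × 0.962 = 3557
Group 3: 7706 × 0.967 = 7452
Group 4: 5616 × 0.976 = 5481
End of period: [3070, 3557, 7452, 5481]
Total after period 4: 3070 + 3557 + 7452 + 5481 = 19560

19560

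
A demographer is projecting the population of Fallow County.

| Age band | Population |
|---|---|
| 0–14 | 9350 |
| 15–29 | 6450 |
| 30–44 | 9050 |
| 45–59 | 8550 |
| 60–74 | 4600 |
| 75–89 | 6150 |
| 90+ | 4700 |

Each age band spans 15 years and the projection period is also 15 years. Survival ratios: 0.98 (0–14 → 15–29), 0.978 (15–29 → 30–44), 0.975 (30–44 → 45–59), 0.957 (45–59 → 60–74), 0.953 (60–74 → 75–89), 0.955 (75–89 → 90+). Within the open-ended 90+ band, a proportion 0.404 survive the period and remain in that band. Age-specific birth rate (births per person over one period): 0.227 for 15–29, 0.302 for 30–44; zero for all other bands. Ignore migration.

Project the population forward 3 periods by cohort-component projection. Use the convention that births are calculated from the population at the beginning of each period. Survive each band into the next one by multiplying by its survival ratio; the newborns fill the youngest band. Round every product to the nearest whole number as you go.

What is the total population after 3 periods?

44645

(Bands numbered youngest = 1 to oldest = 7.)
After projecting period 1:
Births: 6450 × 0.227 = 1464 ; 9050 × 0.302 = 2733 → total 4197
Band 2: 9350 × 0.98 = 9163
Band 3: 6450 × 0.978 = 6308
Band 4: 9050 × 0.975 = 8824
Band 5: 8550 × 0.957 = 8182
Band 6: 4600 × 0.953 = 4384
Band 7: 6150 × 0.955 + 4700 × 0.404 = 5873 + 1899 = 7772
Giving 4197 / 9163 / 6308 / 8824 / 8182 / 4384 / 7772.
After projecting period 2:
Births: 9163 × 0.227 = 2080 ; 6308 × 0.302 = 1905 → total 3985
Band 2: 4197 × 0.98 = 4113
Band 3: 9163 × 0.978 = 8961
Band 4: 6308 × 0.975 = 6150
Band 5: 8824 × 0.957 = 8445
Band 6: 8182 × 0.953 = 7797
Band 7: 4384 × 0.955 + 7772 × 0.404 = 4187 + 3140 = 7327
Giving 3985 / 4113 / 8961 / 6150 / 8445 / 7797 / 7327.
After projecting period 3:
Births: 4113 × 0.227 = 934 ; 8961 × 0.302 = 2706 → total 3640
Band 2: 3985 × 0.98 = 3905
Band 3: 4113 × 0.978 = 4023
Band 4: 8961 × 0.975 = 8737
Band 5: 6150 × 0.957 = 5886
Band 6: 8445 × 0.953 = 8048
Band 7: 7797 × 0.955 + 7327 × 0.404 = 7446 + 2960 = 10406
Giving 3640 / 3905 / 4023 / 8737 / 5886 / 8048 / 10406.
Total after period 3: 3640 + 3905 + 4023 + 8737 + 5886 + 8048 + 10406 = 44645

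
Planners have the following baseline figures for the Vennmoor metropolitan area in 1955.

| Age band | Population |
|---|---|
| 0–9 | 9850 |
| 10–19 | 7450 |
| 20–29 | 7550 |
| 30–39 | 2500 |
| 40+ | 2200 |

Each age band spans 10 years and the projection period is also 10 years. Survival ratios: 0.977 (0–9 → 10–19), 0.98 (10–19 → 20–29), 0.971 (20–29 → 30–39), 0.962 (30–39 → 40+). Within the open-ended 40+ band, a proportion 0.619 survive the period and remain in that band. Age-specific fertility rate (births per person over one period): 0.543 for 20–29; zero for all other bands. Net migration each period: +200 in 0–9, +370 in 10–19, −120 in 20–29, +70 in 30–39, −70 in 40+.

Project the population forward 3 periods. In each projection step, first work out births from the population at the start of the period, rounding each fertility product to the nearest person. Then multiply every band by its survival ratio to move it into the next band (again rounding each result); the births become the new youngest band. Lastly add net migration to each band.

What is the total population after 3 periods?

(Bands numbered youngest = 1 to oldest = 5.)
[period 1]
Births: 7550 × 0.543 = 4100
Band 2: 9850 × 0.977 = 9623
Band 3: 7450 × 0.98 = 7301
Band 4: 7550 × 0.971 = 7331
Band 5: 2500 × 0.962 + 2200 × 0.619 = 2405 + 1362 = 3767
Net migration: Band 1 + 200 → 4300; Band 2 + 370 → 9993; Band 3 − 120 → 7181; Band 4 + 70 → 7401; Band 5 − 70 → 3697
Giving 4300 / 9993 / 7181 / 7401 / 3697.
[period 2]
Births: 7181 × 0.543 = 3899
Band 2: 4300 × 0.977 = 4201
Band 3: 9993 × 0.98 = 9793
Band 4: 7181 × 0.971 = 6973
Band 5: 7401 × 0.962 + 3697 × 0.619 = 7120 + 2288 = 9408
Net migration: Band 1 + 200 → 4099; Band 2 + 370 → 4571; Band 3 − 120 → 9673; Band 4 + 70 → 7043; Band 5 − 70 → 9338
Giving 4099 / 4571 / 9673 / 7043 / 9338.
[period 3]
Births: 9673 × 0.543 = 5252
Band 2: 4099 × 0.977 = 4005
Band 3: 4571 × 0.98 = 4480
Band 4: 9673 × 0.971 = 9392
Band 5: 7043 × 0.962 + 9338 × 0.619 = 6775 + 5780 = 12555
Net migration: Band 1 + 200 → 5452; Band 2 + 370 → 4375; Band 3 − 120 → 4360; Band 4 + 70 → 9462; Band 5 − 70 → 12485
Giving 5452 / 4375 / 4360 / 9462 / 12485.
Total after period 3: 5452 + 4375 + 4360 + 9462 + 12485 = 36134

36134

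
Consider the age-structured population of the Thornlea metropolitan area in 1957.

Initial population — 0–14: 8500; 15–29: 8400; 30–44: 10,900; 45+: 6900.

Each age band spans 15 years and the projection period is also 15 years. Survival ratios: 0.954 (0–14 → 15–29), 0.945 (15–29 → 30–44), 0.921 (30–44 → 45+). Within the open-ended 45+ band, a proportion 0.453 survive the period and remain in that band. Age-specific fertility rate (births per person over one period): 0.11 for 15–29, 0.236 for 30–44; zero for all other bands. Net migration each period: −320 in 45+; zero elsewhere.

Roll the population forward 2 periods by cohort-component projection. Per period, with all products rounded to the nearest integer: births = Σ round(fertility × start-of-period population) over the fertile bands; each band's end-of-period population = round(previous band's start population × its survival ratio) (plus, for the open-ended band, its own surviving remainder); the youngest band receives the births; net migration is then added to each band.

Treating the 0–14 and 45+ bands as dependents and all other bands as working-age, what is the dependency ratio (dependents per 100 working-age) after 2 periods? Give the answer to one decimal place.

141.6

Let group 1 be 0–14 through group 4 = 45+.
— Period 1 —
Births: 8400 × 0.11 = 924  |  10900 × 0.236 = 2572 → total 3496
Group 2: 8500 × 0.954 = 8109
Group 3: 8400 × 0.945 = 7938
Group 4: 10900 × 0.921 + 6900 × 0.453 = 10039 + 3126 = 13165
Net migration: Group 4 − 320 → 12845
→ [3496, 8109, 7938, 12845]
— Period 2 —
Births: 8109 × 0.11 = 892  |  7938 × 0.236 = 1873 → total 2765
Group 2: 3496 × 0.954 = 3335
Group 3: 8109 × 0.945 = 7663
Group 4: 7938 × 0.921 + 12845 × 0.453 = 7311 + 5819 = 13130
Net migration: Group 4 − 320 → 12810
→ [2765, 3335, 7663, 12810]
Dependents (band 0–14 + band 45+) = 2765 + 12810 = 15575; working-age = 10998; ratio = 15575/10998 × 100 = 141.6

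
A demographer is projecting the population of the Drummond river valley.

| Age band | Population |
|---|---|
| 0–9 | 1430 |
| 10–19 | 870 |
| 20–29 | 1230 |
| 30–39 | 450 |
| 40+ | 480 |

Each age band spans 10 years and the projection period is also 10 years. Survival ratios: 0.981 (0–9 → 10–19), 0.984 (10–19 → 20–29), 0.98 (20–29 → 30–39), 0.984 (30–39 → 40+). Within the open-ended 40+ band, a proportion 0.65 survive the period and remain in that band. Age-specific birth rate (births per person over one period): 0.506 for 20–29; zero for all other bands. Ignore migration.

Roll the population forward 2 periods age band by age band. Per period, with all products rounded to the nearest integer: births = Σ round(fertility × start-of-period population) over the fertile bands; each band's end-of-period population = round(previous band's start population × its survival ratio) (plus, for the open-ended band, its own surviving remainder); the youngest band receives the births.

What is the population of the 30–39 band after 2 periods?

Period 1:
Births: 1230 * 0.506 = 622
10–19: 1430 * 0.981 = 1403
20–29: 870 * 0.984 = 856
30–39: 1230 * 0.98 = 1205
40+: 450 * 0.984 + 480 * 0.65 = 443 + 312 = 755
End of period: [622, 1403, 856, 1205, 755]
Period 2:
Births: 856 * 0.506 = 433
10–19: 622 * 0.981 = 610
20–29: 1403 * 0.984 = 1381
30–39: 856 * 0.98 = 839
40+: 1205 * 0.984 + 755 * 0.65 = 1186 + 491 = 1677
End of period: [433, 610, 1381, 839, 1677]

839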